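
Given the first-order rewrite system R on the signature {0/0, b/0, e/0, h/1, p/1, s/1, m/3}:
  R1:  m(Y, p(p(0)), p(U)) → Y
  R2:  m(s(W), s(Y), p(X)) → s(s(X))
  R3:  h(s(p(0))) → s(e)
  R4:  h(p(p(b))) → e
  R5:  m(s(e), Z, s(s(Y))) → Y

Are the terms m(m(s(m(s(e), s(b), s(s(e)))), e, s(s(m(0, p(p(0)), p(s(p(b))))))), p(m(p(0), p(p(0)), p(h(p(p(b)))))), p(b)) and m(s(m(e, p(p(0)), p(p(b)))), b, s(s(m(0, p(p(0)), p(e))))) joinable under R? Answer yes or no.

yes — NF(t₁) = 0, NF(t₂) = 0

Reduce t₁ = m(m(s(m(s(e), s(b), s(s(e)))), e, s(s(m(0, p(p(0)), p(s(p(b))))))), p(m(p(0), p(p(0)), p(h(p(p(b)))))), p(b)):
1. m(m(s(m(s(e), s(b), s(s(e)))), e, s(s(m(0, p(p(0)), p(s(p(b))))))), p(m(p(0), p(p(0)), p(h(p(p(b)))))), p(b))  →  m(m(s(e), e, s(s(m(0, p(p(0)), p(s(p(b))))))), p(m(p(0), p(p(0)), p(h(p(p(b)))))), p(b))   [R5 at 1.1.1]
2. m(m(s(e), e, s(s(m(0, p(p(0)), p(s(p(b))))))), p(m(p(0), p(p(0)), p(h(p(p(b)))))), p(b))  →  m(m(0, p(p(0)), p(s(p(b)))), p(m(p(0), p(p(0)), p(h(p(p(b)))))), p(b))   [R5 at 1]
3. m(m(0, p(p(0)), p(s(p(b)))), p(m(p(0), p(p(0)), p(h(p(p(b)))))), p(b))  →  m(0, p(m(p(0), p(p(0)), p(h(p(p(b)))))), p(b))   [R1 at 1]
4. m(0, p(m(p(0), p(p(0)), p(h(p(p(b)))))), p(b))  →  m(0, p(p(0)), p(b))   [R1 at 2.1]
5. m(0, p(p(0)), p(b))  →  0   [R1 at ε]

Reduce t₂ = m(s(m(e, p(p(0)), p(p(b)))), b, s(s(m(0, p(p(0)), p(e))))):
1. m(s(m(e, p(p(0)), p(p(b)))), b, s(s(m(0, p(p(0)), p(e)))))  →  m(s(e), b, s(s(m(0, p(p(0)), p(e)))))   [R1 at 1.1]
2. m(s(e), b, s(s(m(0, p(p(0)), p(e)))))  →  m(0, p(p(0)), p(e))   [R5 at ε]
3. m(0, p(p(0)), p(e))  →  0   [R1 at ε]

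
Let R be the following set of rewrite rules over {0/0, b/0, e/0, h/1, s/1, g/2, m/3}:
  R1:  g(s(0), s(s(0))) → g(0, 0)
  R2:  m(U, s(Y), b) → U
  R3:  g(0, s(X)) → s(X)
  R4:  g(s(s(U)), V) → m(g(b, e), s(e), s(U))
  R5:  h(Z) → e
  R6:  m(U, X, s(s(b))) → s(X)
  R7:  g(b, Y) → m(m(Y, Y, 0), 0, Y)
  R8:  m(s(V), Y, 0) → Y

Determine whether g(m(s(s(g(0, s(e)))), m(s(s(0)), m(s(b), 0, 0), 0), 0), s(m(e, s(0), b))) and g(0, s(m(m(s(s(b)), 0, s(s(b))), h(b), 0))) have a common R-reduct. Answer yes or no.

Reduce t₁ = g(m(s(s(g(0, s(e)))), m(s(s(0)), m(s(b), 0, 0), 0), 0), s(m(e, s(0), b))):
1. g(m(s(s(g(0, s(e)))), m(s(s(0)), m(s(b), 0, 0), 0), 0), s(m(e, s(0), b)))  →  g(m(s(s(0)), m(s(b), 0, 0), 0), s(m(e, s(0), b)))   [R8 at 1]
2. g(m(s(s(0)), m(s(b), 0, 0), 0), s(m(e, s(0), b)))  →  g(m(s(b), 0, 0), s(m(e, s(0), b)))   [R8 at 1]
3. g(m(s(b), 0, 0), s(m(e, s(0), b)))  →  g(0, s(m(e, s(0), b)))   [R8 at 1]
4. g(0, s(m(e, s(0), b)))  →  s(m(e, s(0), b))   [R3 at ε]
5. s(m(e, s(0), b))  →  s(e)   [R2 at 1]

Reduce t₂ = g(0, s(m(m(s(s(b)), 0, s(s(b))), h(b), 0))):
1. g(0, s(m(m(s(s(b)), 0, s(s(b))), h(b), 0)))  →  s(m(m(s(s(b)), 0, s(s(b))), h(b), 0))   [R3 at ε]
2. s(m(m(s(s(b)), 0, s(s(b))), h(b), 0))  →  s(m(s(0), h(b), 0))   [R6 at 1.1]
3. s(m(s(0), h(b), 0))  →  s(h(b))   [R8 at 1]
4. s(h(b))  →  s(e)   [R5 at 1]

yes — NF(t₁) = s(e), NF(t₂) = s(e)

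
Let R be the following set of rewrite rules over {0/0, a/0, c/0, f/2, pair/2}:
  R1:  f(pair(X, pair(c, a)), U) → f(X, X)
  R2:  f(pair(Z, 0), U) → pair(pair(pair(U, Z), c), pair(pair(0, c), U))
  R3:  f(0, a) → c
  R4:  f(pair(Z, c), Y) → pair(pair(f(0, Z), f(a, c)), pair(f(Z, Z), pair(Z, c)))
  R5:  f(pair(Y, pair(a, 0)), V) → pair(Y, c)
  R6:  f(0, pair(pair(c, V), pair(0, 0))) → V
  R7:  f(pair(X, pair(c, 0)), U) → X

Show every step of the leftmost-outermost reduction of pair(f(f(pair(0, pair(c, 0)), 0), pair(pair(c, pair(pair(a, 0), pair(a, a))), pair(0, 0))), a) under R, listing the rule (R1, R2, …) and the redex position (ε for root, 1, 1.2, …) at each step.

1. pair(f(f(pair(0, pair(c, 0)), 0), pair(pair(c, pair(pair(a, 0), pair(a, a))), pair(0, 0))), a)  →  pair(f(0, pair(pair(c, pair(pair(a, 0), pair(a, a))), pair(0, 0))), a)   [R7 at 1.1]
2. pair(f(0, pair(pair(c, pair(pair(a, 0), pair(a, a))), pair(0, 0))), a)  →  pair(pair(pair(a, 0), pair(a, a)), a)   [R6 at 1]

pair(pair(pair(a, 0), pair(a, a)), a)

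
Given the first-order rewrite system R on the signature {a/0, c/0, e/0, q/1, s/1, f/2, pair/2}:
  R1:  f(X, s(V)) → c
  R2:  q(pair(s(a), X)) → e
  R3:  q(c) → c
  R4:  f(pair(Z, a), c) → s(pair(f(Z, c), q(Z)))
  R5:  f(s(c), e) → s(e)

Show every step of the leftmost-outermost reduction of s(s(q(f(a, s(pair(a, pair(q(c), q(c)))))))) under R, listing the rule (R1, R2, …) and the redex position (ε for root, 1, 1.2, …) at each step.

s(s(c))

1. s(s(q(f(a, s(pair(a, pair(q(c), q(c))))))))  →  s(s(q(c)))   [R1 at 1.1.1]
2. s(s(q(c)))  →  s(s(c))   [R3 at 1.1]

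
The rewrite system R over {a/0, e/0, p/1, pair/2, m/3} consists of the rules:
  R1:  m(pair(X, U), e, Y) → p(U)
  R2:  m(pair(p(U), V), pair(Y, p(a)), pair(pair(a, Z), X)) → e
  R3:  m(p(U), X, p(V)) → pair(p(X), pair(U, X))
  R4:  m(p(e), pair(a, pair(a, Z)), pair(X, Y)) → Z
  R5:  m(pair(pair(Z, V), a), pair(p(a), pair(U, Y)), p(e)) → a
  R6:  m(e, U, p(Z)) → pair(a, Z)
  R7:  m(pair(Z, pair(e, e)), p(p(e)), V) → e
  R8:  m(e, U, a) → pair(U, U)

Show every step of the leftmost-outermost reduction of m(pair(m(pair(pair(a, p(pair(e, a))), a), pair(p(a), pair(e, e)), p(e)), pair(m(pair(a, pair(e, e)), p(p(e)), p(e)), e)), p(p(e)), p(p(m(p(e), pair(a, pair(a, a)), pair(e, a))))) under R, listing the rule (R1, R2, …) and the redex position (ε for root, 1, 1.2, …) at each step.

e

1. m(pair(m(pair(pair(a, p(pair(e, a))), a), pair(p(a), pair(e, e)), p(e)), pair(m(pair(a, pair(e, e)), p(p(e)), p(e)), e)), p(p(e)), p(p(m(p(e), pair(a, pair(a, a)), pair(e, a)))))  →  m(pair(a, pair(m(pair(a, pair(e, e)), p(p(e)), p(e)), e)), p(p(e)), p(p(m(p(e), pair(a, pair(a, a)), pair(e, a)))))   [R5 at 1.1]
2. m(pair(a, pair(m(pair(a, pair(e, e)), p(p(e)), p(e)), e)), p(p(e)), p(p(m(p(e), pair(a, pair(a, a)), pair(e, a)))))  →  m(pair(a, pair(e, e)), p(p(e)), p(p(m(p(e), pair(a, pair(a, a)), pair(e, a)))))   [R7 at 1.2.1]
3. m(pair(a, pair(e, e)), p(p(e)), p(p(m(p(e), pair(a, pair(a, a)), pair(e, a)))))  →  e   [R7 at ε]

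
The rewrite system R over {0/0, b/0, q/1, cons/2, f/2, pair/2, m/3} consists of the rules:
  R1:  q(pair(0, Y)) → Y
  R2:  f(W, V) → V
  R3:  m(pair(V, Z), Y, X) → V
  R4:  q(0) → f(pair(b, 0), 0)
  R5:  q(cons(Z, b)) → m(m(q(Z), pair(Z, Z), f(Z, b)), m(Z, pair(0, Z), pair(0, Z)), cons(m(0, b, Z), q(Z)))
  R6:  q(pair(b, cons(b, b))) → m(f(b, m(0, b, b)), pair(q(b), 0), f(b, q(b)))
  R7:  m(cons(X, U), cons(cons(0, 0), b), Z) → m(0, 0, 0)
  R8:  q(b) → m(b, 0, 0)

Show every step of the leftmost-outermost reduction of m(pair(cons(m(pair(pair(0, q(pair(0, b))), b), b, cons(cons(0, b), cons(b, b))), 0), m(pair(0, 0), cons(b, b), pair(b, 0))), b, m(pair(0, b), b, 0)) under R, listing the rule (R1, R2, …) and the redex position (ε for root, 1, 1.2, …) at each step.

1. m(pair(cons(m(pair(pair(0, q(pair(0, b))), b), b, cons(cons(0, b), cons(b, b))), 0), m(pair(0, 0), cons(b, b), pair(b, 0))), b, m(pair(0, b), b, 0))  →  cons(m(pair(pair(0, q(pair(0, b))), b), b, cons(cons(0, b), cons(b, b))), 0)   [R3 at ε]
2. cons(m(pair(pair(0, q(pair(0, b))), b), b, cons(cons(0, b), cons(b, b))), 0)  →  cons(pair(0, q(pair(0, b))), 0)   [R3 at 1]
3. cons(pair(0, q(pair(0, b))), 0)  →  cons(pair(0, b), 0)   [R1 at 1.2]

cons(pair(0, b), 0)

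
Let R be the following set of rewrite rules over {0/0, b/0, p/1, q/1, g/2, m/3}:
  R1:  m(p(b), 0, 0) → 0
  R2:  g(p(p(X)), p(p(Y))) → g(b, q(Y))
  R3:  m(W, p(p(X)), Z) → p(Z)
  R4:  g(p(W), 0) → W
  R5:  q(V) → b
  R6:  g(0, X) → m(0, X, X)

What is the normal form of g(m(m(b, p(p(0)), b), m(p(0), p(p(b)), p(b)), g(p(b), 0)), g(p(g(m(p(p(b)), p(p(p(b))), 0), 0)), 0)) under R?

b

1. g(m(m(b, p(p(0)), b), m(p(0), p(p(b)), p(b)), g(p(b), 0)), g(p(g(m(p(p(b)), p(p(p(b))), 0), 0)), 0))  →  g(m(p(b), m(p(0), p(p(b)), p(b)), g(p(b), 0)), g(p(g(m(p(p(b)), p(p(p(b))), 0), 0)), 0))   [R3 at 1.1]
2. g(m(p(b), m(p(0), p(p(b)), p(b)), g(p(b), 0)), g(p(g(m(p(p(b)), p(p(p(b))), 0), 0)), 0))  →  g(m(p(b), p(p(b)), g(p(b), 0)), g(p(g(m(p(p(b)), p(p(p(b))), 0), 0)), 0))   [R3 at 1.2]
3. g(m(p(b), p(p(b)), g(p(b), 0)), g(p(g(m(p(p(b)), p(p(p(b))), 0), 0)), 0))  →  g(p(g(p(b), 0)), g(p(g(m(p(p(b)), p(p(p(b))), 0), 0)), 0))   [R3 at 1]
4. g(p(g(p(b), 0)), g(p(g(m(p(p(b)), p(p(p(b))), 0), 0)), 0))  →  g(p(b), g(p(g(m(p(p(b)), p(p(p(b))), 0), 0)), 0))   [R4 at 1.1]
5. g(p(b), g(p(g(m(p(p(b)), p(p(p(b))), 0), 0)), 0))  →  g(p(b), g(m(p(p(b)), p(p(p(b))), 0), 0))   [R4 at 2]
6. g(p(b), g(m(p(p(b)), p(p(p(b))), 0), 0))  →  g(p(b), g(p(0), 0))   [R3 at 2.1]
7. g(p(b), g(p(0), 0))  →  g(p(b), 0)   [R4 at 2]
8. g(p(b), 0)  →  b   [R4 at ε]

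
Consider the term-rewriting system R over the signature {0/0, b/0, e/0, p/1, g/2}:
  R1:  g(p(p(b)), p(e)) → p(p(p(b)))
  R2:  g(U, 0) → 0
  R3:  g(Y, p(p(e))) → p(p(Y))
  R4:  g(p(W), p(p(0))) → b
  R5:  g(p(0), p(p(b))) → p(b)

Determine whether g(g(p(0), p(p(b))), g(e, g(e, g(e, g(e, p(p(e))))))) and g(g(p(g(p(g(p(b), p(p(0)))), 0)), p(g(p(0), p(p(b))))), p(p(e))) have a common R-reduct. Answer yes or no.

yes — NF(t₁) = p(p(p(b))), NF(t₂) = p(p(p(b)))

Reduce t₁ = g(g(p(0), p(p(b))), g(e, g(e, g(e, g(e, p(p(e))))))):
1. g(g(p(0), p(p(b))), g(e, g(e, g(e, g(e, p(p(e)))))))  →  g(p(b), g(e, g(e, g(e, g(e, p(p(e)))))))   [R5 at 1]
2. g(p(b), g(e, g(e, g(e, g(e, p(p(e)))))))  →  g(p(b), g(e, g(e, g(e, p(p(e))))))   [R3 at 2.2.2.2]
3. g(p(b), g(e, g(e, g(e, p(p(e))))))  →  g(p(b), g(e, g(e, p(p(e)))))   [R3 at 2.2.2]
4. g(p(b), g(e, g(e, p(p(e)))))  →  g(p(b), g(e, p(p(e))))   [R3 at 2.2]
5. g(p(b), g(e, p(p(e))))  →  g(p(b), p(p(e)))   [R3 at 2]
6. g(p(b), p(p(e)))  →  p(p(p(b)))   [R3 at ε]

Reduce t₂ = g(g(p(g(p(g(p(b), p(p(0)))), 0)), p(g(p(0), p(p(b))))), p(p(e))):
1. g(g(p(g(p(g(p(b), p(p(0)))), 0)), p(g(p(0), p(p(b))))), p(p(e)))  →  p(p(g(p(g(p(g(p(b), p(p(0)))), 0)), p(g(p(0), p(p(b)))))))   [R3 at ε]
2. p(p(g(p(g(p(g(p(b), p(p(0)))), 0)), p(g(p(0), p(p(b)))))))  →  p(p(g(p(0), p(g(p(0), p(p(b)))))))   [R2 at 1.1.1.1]
3. p(p(g(p(0), p(g(p(0), p(p(b)))))))  →  p(p(g(p(0), p(p(b)))))   [R5 at 1.1.2.1]
4. p(p(g(p(0), p(p(b)))))  →  p(p(p(b)))   [R5 at 1.1]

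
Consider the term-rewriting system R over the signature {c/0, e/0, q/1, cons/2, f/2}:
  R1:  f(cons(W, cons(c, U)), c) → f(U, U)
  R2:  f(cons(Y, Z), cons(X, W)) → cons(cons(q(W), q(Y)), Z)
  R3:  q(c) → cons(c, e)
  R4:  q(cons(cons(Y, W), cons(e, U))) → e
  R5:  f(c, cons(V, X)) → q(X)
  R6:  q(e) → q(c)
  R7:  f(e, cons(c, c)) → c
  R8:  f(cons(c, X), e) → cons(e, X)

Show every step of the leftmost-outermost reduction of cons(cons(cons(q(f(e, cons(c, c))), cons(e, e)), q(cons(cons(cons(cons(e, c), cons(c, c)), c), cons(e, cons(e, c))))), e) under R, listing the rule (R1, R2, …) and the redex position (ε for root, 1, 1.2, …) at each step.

cons(cons(cons(cons(c, e), cons(e, e)), e), e)

1. cons(cons(cons(q(f(e, cons(c, c))), cons(e, e)), q(cons(cons(cons(cons(e, c), cons(c, c)), c), cons(e, cons(e, c))))), e)  →  cons(cons(cons(q(c), cons(e, e)), q(cons(cons(cons(cons(e, c), cons(c, c)), c), cons(e, cons(e, c))))), e)   [R7 at 1.1.1.1]
2. cons(cons(cons(q(c), cons(e, e)), q(cons(cons(cons(cons(e, c), cons(c, c)), c), cons(e, cons(e, c))))), e)  →  cons(cons(cons(cons(c, e), cons(e, e)), q(cons(cons(cons(cons(e, c), cons(c, c)), c), cons(e, cons(e, c))))), e)   [R3 at 1.1.1]
3. cons(cons(cons(cons(c, e), cons(e, e)), q(cons(cons(cons(cons(e, c), cons(c, c)), c), cons(e, cons(e, c))))), e)  →  cons(cons(cons(cons(c, e), cons(e, e)), e), e)   [R4 at 1.2]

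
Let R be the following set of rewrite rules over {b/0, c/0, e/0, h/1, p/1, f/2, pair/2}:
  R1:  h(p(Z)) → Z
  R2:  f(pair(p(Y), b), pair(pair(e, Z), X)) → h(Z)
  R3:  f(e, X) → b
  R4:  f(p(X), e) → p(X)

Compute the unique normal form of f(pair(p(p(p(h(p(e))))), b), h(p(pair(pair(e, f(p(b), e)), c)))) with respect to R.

b

1. f(pair(p(p(p(h(p(e))))), b), h(p(pair(pair(e, f(p(b), e)), c))))  →  f(pair(p(p(p(e))), b), h(p(pair(pair(e, f(p(b), e)), c))))   [R1 at 1.1.1.1.1]
2. f(pair(p(p(p(e))), b), h(p(pair(pair(e, f(p(b), e)), c))))  →  f(pair(p(p(p(e))), b), pair(pair(e, f(p(b), e)), c))   [R1 at 2]
3. f(pair(p(p(p(e))), b), pair(pair(e, f(p(b), e)), c))  →  h(f(p(b), e))   [R2 at ε]
4. h(f(p(b), e))  →  h(p(b))   [R4 at 1]
5. h(p(b))  →  b   [R1 at ε]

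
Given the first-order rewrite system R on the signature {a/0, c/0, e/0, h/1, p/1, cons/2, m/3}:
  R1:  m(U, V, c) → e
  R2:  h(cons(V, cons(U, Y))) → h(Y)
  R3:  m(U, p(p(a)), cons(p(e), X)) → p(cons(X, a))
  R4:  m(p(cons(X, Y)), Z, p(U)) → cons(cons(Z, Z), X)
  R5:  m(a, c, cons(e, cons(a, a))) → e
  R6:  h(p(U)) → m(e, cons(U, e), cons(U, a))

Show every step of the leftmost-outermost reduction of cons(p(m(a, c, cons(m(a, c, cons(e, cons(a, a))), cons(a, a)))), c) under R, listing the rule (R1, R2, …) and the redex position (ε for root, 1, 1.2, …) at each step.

1. cons(p(m(a, c, cons(m(a, c, cons(e, cons(a, a))), cons(a, a)))), c)  →  cons(p(m(a, c, cons(e, cons(a, a)))), c)   [R5 at 1.1.3.1]
2. cons(p(m(a, c, cons(e, cons(a, a)))), c)  →  cons(p(e), c)   [R5 at 1.1]

cons(p(e), c)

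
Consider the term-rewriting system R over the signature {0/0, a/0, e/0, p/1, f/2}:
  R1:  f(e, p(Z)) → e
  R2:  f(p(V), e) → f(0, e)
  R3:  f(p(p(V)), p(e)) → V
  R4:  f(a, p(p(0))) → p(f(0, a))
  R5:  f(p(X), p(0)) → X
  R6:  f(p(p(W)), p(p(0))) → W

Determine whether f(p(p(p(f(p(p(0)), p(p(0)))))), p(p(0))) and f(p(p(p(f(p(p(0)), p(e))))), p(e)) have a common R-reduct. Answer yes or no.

Reduce t₁ = f(p(p(p(f(p(p(0)), p(p(0)))))), p(p(0))):
1. f(p(p(p(f(p(p(0)), p(p(0)))))), p(p(0)))  →  p(f(p(p(0)), p(p(0))))   [R6 at ε]
2. p(f(p(p(0)), p(p(0))))  →  p(0)   [R6 at 1]

Reduce t₂ = f(p(p(p(f(p(p(0)), p(e))))), p(e)):
1. f(p(p(p(f(p(p(0)), p(e))))), p(e))  →  p(f(p(p(0)), p(e)))   [R3 at ε]
2. p(f(p(p(0)), p(e)))  →  p(0)   [R3 at 1]

yes — NF(t₁) = p(0), NF(t₂) = p(0)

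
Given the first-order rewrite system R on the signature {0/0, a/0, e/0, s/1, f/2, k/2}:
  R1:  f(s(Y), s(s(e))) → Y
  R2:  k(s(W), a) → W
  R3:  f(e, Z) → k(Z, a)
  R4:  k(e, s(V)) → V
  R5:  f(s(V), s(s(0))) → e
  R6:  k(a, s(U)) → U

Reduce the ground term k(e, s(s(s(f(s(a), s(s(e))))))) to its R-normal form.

1. k(e, s(s(s(f(s(a), s(s(e)))))))  →  s(s(f(s(a), s(s(e)))))   [R4 at ε]
2. s(s(f(s(a), s(s(e)))))  →  s(s(a))   [R1 at 1.1]

s(s(a))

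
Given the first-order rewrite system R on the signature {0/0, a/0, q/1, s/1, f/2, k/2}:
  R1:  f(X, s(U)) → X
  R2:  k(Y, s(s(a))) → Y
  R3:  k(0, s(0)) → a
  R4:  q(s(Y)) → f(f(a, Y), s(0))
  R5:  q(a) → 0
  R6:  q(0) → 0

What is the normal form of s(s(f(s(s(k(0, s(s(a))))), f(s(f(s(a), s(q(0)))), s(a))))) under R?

1. s(s(f(s(s(k(0, s(s(a))))), f(s(f(s(a), s(q(0)))), s(a)))))  →  s(s(f(s(s(0)), f(s(f(s(a), s(q(0)))), s(a)))))   [R2 at 1.1.1.1.1]
2. s(s(f(s(s(0)), f(s(f(s(a), s(q(0)))), s(a)))))  →  s(s(f(s(s(0)), s(f(s(a), s(q(0)))))))   [R1 at 1.1.2]
3. s(s(f(s(s(0)), s(f(s(a), s(q(0)))))))  →  s(s(s(s(0))))   [R1 at 1.1]

s(s(s(s(0))))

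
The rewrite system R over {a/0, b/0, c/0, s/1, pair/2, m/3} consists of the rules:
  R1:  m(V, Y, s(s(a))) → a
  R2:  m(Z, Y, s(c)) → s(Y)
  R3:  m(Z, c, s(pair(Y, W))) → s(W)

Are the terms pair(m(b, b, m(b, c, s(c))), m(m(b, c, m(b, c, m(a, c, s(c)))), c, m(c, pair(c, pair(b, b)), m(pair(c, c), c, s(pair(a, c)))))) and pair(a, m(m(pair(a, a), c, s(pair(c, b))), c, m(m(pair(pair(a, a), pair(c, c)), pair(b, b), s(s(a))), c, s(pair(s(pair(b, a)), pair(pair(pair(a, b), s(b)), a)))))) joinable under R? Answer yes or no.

no — NF(t₁) = pair(s(b), s(pair(b, b))), NF(t₂) = pair(a, s(a))

Reduce t₁ = pair(m(b, b, m(b, c, s(c))), m(m(b, c, m(b, c, m(a, c, s(c)))), c, m(c, pair(c, pair(b, b)), m(pair(c, c), c, s(pair(a, c)))))):
1. pair(m(b, b, m(b, c, s(c))), m(m(b, c, m(b, c, m(a, c, s(c)))), c, m(c, pair(c, pair(b, b)), m(pair(c, c), c, s(pair(a, c))))))  →  pair(m(b, b, s(c)), m(m(b, c, m(b, c, m(a, c, s(c)))), c, m(c, pair(c, pair(b, b)), m(pair(c, c), c, s(pair(a, c))))))   [R2 at 1.3]
2. pair(m(b, b, s(c)), m(m(b, c, m(b, c, m(a, c, s(c)))), c, m(c, pair(c, pair(b, b)), m(pair(c, c), c, s(pair(a, c))))))  →  pair(s(b), m(m(b, c, m(b, c, m(a, c, s(c)))), c, m(c, pair(c, pair(b, b)), m(pair(c, c), c, s(pair(a, c))))))   [R2 at 1]
3. pair(s(b), m(m(b, c, m(b, c, m(a, c, s(c)))), c, m(c, pair(c, pair(b, b)), m(pair(c, c), c, s(pair(a, c))))))  →  pair(s(b), m(m(b, c, m(b, c, s(c))), c, m(c, pair(c, pair(b, b)), m(pair(c, c), c, s(pair(a, c))))))   [R2 at 2.1.3.3]
4. pair(s(b), m(m(b, c, m(b, c, s(c))), c, m(c, pair(c, pair(b, b)), m(pair(c, c), c, s(pair(a, c))))))  →  pair(s(b), m(m(b, c, s(c)), c, m(c, pair(c, pair(b, b)), m(pair(c, c), c, s(pair(a, c))))))   [R2 at 2.1.3]
5. pair(s(b), m(m(b, c, s(c)), c, m(c, pair(c, pair(b, b)), m(pair(c, c), c, s(pair(a, c))))))  →  pair(s(b), m(s(c), c, m(c, pair(c, pair(b, b)), m(pair(c, c), c, s(pair(a, c))))))   [R2 at 2.1]
6. pair(s(b), m(s(c), c, m(c, pair(c, pair(b, b)), m(pair(c, c), c, s(pair(a, c))))))  →  pair(s(b), m(s(c), c, m(c, pair(c, pair(b, b)), s(c))))   [R3 at 2.3.3]
7. pair(s(b), m(s(c), c, m(c, pair(c, pair(b, b)), s(c))))  →  pair(s(b), m(s(c), c, s(pair(c, pair(b, b)))))   [R2 at 2.3]
8. pair(s(b), m(s(c), c, s(pair(c, pair(b, b)))))  →  pair(s(b), s(pair(b, b)))   [R3 at 2]

Reduce t₂ = pair(a, m(m(pair(a, a), c, s(pair(c, b))), c, m(m(pair(pair(a, a), pair(c, c)), pair(b, b), s(s(a))), c, s(pair(s(pair(b, a)), pair(pair(pair(a, b), s(b)), a)))))):
1. pair(a, m(m(pair(a, a), c, s(pair(c, b))), c, m(m(pair(pair(a, a), pair(c, c)), pair(b, b), s(s(a))), c, s(pair(s(pair(b, a)), pair(pair(pair(a, b), s(b)), a))))))  →  pair(a, m(s(b), c, m(m(pair(pair(a, a), pair(c, c)), pair(b, b), s(s(a))), c, s(pair(s(pair(b, a)), pair(pair(pair(a, b), s(b)), a))))))   [R3 at 2.1]
2. pair(a, m(s(b), c, m(m(pair(pair(a, a), pair(c, c)), pair(b, b), s(s(a))), c, s(pair(s(pair(b, a)), pair(pair(pair(a, b), s(b)), a))))))  →  pair(a, m(s(b), c, s(pair(pair(pair(a, b), s(b)), a))))   [R3 at 2.3]
3. pair(a, m(s(b), c, s(pair(pair(pair(a, b), s(b)), a))))  →  pair(a, s(a))   [R3 at 2]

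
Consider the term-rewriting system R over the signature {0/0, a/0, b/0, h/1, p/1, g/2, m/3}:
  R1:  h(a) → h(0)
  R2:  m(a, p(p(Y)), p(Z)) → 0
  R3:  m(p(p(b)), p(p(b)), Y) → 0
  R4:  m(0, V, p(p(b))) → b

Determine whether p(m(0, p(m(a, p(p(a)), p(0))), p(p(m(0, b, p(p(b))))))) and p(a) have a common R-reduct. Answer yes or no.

Reduce t₁ = p(m(0, p(m(a, p(p(a)), p(0))), p(p(m(0, b, p(p(b))))))):
1. p(m(0, p(m(a, p(p(a)), p(0))), p(p(m(0, b, p(p(b)))))))  →  p(m(0, p(0), p(p(m(0, b, p(p(b)))))))   [R2 at 1.2.1]
2. p(m(0, p(0), p(p(m(0, b, p(p(b)))))))  →  p(m(0, p(0), p(p(b))))   [R4 at 1.3.1.1]
3. p(m(0, p(0), p(p(b))))  →  p(b)   [R4 at 1]

Reduce t₂ = p(a):

no — NF(t₁) = p(b), NF(t₂) = p(a)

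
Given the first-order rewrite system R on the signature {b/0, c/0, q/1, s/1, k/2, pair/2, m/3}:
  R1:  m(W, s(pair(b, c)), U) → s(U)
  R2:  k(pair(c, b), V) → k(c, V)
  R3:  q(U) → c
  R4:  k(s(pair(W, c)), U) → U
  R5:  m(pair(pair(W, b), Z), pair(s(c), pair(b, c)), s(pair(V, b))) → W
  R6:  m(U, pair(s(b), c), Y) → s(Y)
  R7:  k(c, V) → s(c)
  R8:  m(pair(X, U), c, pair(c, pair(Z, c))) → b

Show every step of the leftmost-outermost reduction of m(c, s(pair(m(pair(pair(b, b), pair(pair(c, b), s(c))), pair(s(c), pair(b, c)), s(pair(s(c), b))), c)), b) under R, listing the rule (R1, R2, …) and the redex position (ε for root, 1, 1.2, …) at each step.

1. m(c, s(pair(m(pair(pair(b, b), pair(pair(c, b), s(c))), pair(s(c), pair(b, c)), s(pair(s(c), b))), c)), b)  →  m(c, s(pair(b, c)), b)   [R5 at 2.1.1]
2. m(c, s(pair(b, c)), b)  →  s(b)   [R1 at ε]

s(b)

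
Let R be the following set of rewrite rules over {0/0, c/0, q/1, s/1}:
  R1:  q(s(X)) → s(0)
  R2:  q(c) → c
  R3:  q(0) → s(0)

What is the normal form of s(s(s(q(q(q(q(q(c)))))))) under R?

s(s(s(c)))

1. s(s(s(q(q(q(q(q(c))))))))  →  s(s(s(q(q(q(q(c)))))))   [R2 at 1.1.1.1.1.1.1]
2. s(s(s(q(q(q(q(c)))))))  →  s(s(s(q(q(q(c))))))   [R2 at 1.1.1.1.1.1]
3. s(s(s(q(q(q(c))))))  →  s(s(s(q(q(c)))))   [R2 at 1.1.1.1.1]
4. s(s(s(q(q(c)))))  →  s(s(s(q(c))))   [R2 at 1.1.1.1]
5. s(s(s(q(c))))  →  s(s(s(c)))   [R2 at 1.1.1]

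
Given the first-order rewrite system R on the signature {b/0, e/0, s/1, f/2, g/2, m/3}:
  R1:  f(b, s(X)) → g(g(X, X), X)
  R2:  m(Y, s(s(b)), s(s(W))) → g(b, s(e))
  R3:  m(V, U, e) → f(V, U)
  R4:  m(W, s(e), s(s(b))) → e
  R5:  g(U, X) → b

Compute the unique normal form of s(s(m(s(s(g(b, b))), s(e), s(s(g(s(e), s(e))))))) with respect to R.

1. s(s(m(s(s(g(b, b))), s(e), s(s(g(s(e), s(e)))))))  →  s(s(m(s(s(b)), s(e), s(s(g(s(e), s(e)))))))   [R5 at 1.1.1.1.1]
2. s(s(m(s(s(b)), s(e), s(s(g(s(e), s(e)))))))  →  s(s(m(s(s(b)), s(e), s(s(b)))))   [R5 at 1.1.3.1.1]
3. s(s(m(s(s(b)), s(e), s(s(b)))))  →  s(s(e))   [R4 at 1.1]

s(s(e))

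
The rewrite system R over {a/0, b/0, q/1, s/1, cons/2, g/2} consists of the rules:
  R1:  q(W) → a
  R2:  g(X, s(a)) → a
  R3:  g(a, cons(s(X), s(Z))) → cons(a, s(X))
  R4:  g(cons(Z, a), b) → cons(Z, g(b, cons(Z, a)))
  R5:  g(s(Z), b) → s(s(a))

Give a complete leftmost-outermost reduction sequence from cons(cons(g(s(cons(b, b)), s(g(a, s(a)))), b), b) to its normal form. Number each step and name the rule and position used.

1. cons(cons(g(s(cons(b, b)), s(g(a, s(a)))), b), b)  →  cons(cons(g(s(cons(b, b)), s(a)), b), b)   [R2 at 1.1.2.1]
2. cons(cons(g(s(cons(b, b)), s(a)), b), b)  →  cons(cons(a, b), b)   [R2 at 1.1]

cons(cons(a, b), b)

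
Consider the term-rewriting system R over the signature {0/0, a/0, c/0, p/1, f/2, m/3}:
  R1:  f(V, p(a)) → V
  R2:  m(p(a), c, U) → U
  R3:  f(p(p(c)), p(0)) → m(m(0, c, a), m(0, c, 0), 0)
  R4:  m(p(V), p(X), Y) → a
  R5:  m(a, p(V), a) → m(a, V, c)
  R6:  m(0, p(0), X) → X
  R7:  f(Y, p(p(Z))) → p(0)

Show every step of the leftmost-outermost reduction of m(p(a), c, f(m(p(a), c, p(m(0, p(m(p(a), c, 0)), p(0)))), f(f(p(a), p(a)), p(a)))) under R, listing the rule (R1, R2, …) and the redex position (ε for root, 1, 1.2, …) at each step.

1. m(p(a), c, f(m(p(a), c, p(m(0, p(m(p(a), c, 0)), p(0)))), f(f(p(a), p(a)), p(a))))  →  f(m(p(a), c, p(m(0, p(m(p(a), c, 0)), p(0)))), f(f(p(a), p(a)), p(a)))   [R2 at ε]
2. f(m(p(a), c, p(m(0, p(m(p(a), c, 0)), p(0)))), f(f(p(a), p(a)), p(a)))  →  f(p(m(0, p(m(p(a), c, 0)), p(0))), f(f(p(a), p(a)), p(a)))   [R2 at 1]
3. f(p(m(0, p(m(p(a), c, 0)), p(0))), f(f(p(a), p(a)), p(a)))  →  f(p(m(0, p(0), p(0))), f(f(p(a), p(a)), p(a)))   [R2 at 1.1.2.1]
4. f(p(m(0, p(0), p(0))), f(f(p(a), p(a)), p(a)))  →  f(p(p(0)), f(f(p(a), p(a)), p(a)))   [R6 at 1.1]
5. f(p(p(0)), f(f(p(a), p(a)), p(a)))  →  f(p(p(0)), f(p(a), p(a)))   [R1 at 2]
6. f(p(p(0)), f(p(a), p(a)))  →  f(p(p(0)), p(a))   [R1 at 2]
7. f(p(p(0)), p(a))  →  p(p(0))   [R1 at ε]

p(p(0))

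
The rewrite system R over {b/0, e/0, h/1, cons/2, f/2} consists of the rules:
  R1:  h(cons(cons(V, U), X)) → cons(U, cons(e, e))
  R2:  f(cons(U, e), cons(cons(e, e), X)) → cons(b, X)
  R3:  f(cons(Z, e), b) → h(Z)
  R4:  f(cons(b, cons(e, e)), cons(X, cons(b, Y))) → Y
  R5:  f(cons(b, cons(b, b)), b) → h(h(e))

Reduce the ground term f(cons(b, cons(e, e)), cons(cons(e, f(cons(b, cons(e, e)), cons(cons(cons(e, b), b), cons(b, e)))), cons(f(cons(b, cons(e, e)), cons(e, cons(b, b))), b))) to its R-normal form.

b

1. f(cons(b, cons(e, e)), cons(cons(e, f(cons(b, cons(e, e)), cons(cons(cons(e, b), b), cons(b, e)))), cons(f(cons(b, cons(e, e)), cons(e, cons(b, b))), b)))  →  f(cons(b, cons(e, e)), cons(cons(e, e), cons(f(cons(b, cons(e, e)), cons(e, cons(b, b))), b)))   [R4 at 2.1.2]
2. f(cons(b, cons(e, e)), cons(cons(e, e), cons(f(cons(b, cons(e, e)), cons(e, cons(b, b))), b)))  →  f(cons(b, cons(e, e)), cons(cons(e, e), cons(b, b)))   [R4 at 2.2.1]
3. f(cons(b, cons(e, e)), cons(cons(e, e), cons(b, b)))  →  b   [R4 at ε]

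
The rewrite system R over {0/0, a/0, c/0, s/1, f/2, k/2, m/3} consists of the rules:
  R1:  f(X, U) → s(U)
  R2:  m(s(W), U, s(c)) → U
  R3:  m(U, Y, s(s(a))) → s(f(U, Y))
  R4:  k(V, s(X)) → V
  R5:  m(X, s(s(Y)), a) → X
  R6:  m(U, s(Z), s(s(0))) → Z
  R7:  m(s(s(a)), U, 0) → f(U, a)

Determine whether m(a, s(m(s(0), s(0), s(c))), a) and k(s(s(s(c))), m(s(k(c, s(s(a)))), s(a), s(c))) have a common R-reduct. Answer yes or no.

no — NF(t₁) = a, NF(t₂) = s(s(s(c)))

Reduce t₁ = m(a, s(m(s(0), s(0), s(c))), a):
1. m(a, s(m(s(0), s(0), s(c))), a)  →  m(a, s(s(0)), a)   [R2 at 2.1]
2. m(a, s(s(0)), a)  →  a   [R5 at ε]

Reduce t₂ = k(s(s(s(c))), m(s(k(c, s(s(a)))), s(a), s(c))):
1. k(s(s(s(c))), m(s(k(c, s(s(a)))), s(a), s(c)))  →  k(s(s(s(c))), s(a))   [R2 at 2]
2. k(s(s(s(c))), s(a))  →  s(s(s(c)))   [R4 at ε]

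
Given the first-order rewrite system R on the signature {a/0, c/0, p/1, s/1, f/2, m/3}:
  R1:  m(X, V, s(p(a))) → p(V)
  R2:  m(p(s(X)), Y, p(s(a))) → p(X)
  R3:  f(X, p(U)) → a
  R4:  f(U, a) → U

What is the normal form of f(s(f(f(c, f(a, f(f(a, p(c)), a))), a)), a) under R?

s(c)

1. f(s(f(f(c, f(a, f(f(a, p(c)), a))), a)), a)  →  s(f(f(c, f(a, f(f(a, p(c)), a))), a))   [R4 at ε]
2. s(f(f(c, f(a, f(f(a, p(c)), a))), a))  →  s(f(c, f(a, f(f(a, p(c)), a))))   [R4 at 1]
3. s(f(c, f(a, f(f(a, p(c)), a))))  →  s(f(c, f(a, f(a, p(c)))))   [R4 at 1.2.2]
4. s(f(c, f(a, f(a, p(c)))))  →  s(f(c, f(a, a)))   [R3 at 1.2.2]
5. s(f(c, f(a, a)))  →  s(f(c, a))   [R4 at 1.2]
6. s(f(c, a))  →  s(c)   [R4 at 1]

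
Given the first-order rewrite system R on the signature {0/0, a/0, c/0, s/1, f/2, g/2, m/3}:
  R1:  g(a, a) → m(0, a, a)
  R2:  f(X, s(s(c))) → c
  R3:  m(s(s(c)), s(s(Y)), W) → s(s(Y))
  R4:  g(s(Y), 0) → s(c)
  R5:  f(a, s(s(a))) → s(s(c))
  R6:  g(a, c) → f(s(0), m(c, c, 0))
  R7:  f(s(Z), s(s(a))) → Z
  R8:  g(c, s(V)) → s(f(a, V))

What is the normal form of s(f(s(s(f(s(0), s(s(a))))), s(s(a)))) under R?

1. s(f(s(s(f(s(0), s(s(a))))), s(s(a))))  →  s(s(f(s(0), s(s(a)))))   [R7 at 1]
2. s(s(f(s(0), s(s(a)))))  →  s(s(0))   [R7 at 1.1]

s(s(0))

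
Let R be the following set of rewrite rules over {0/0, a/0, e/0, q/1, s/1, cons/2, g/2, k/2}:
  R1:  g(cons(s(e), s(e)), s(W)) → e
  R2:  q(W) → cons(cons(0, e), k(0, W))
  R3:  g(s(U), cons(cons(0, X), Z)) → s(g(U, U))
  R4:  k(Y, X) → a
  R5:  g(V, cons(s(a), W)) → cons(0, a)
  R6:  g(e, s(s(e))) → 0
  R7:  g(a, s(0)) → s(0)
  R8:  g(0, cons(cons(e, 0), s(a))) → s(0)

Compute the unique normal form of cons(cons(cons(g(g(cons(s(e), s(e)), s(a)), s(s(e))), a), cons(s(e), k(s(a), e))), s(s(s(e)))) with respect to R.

1. cons(cons(cons(g(g(cons(s(e), s(e)), s(a)), s(s(e))), a), cons(s(e), k(s(a), e))), s(s(s(e))))  →  cons(cons(cons(g(e, s(s(e))), a), cons(s(e), k(s(a), e))), s(s(s(e))))   [R1 at 1.1.1.1]
2. cons(cons(cons(g(e, s(s(e))), a), cons(s(e), k(s(a), e))), s(s(s(e))))  →  cons(cons(cons(0, a), cons(s(e), k(s(a), e))), s(s(s(e))))   [R6 at 1.1.1]
3. cons(cons(cons(0, a), cons(s(e), k(s(a), e))), s(s(s(e))))  →  cons(cons(cons(0, a), cons(s(e), a)), s(s(s(e))))   [R4 at 1.2.2]

cons(cons(cons(0, a), cons(s(e), a)), s(s(s(e))))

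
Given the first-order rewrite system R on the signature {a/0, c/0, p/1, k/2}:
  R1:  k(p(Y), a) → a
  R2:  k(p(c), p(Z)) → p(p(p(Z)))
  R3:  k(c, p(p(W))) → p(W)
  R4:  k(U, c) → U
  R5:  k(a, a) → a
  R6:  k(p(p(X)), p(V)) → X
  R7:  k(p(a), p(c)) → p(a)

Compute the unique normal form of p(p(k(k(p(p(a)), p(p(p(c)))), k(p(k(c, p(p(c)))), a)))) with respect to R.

p(p(a))

1. p(p(k(k(p(p(a)), p(p(p(c)))), k(p(k(c, p(p(c)))), a))))  →  p(p(k(a, k(p(k(c, p(p(c)))), a))))   [R6 at 1.1.1]
2. p(p(k(a, k(p(k(c, p(p(c)))), a))))  →  p(p(k(a, a)))   [R1 at 1.1.2]
3. p(p(k(a, a)))  →  p(p(a))   [R5 at 1.1]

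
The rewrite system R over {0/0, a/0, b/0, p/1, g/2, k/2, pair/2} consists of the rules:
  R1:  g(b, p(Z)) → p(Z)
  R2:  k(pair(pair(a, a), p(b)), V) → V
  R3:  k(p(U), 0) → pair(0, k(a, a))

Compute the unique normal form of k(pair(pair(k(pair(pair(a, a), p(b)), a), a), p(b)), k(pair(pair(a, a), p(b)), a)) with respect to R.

1. k(pair(pair(k(pair(pair(a, a), p(b)), a), a), p(b)), k(pair(pair(a, a), p(b)), a))  →  k(pair(pair(a, a), p(b)), k(pair(pair(a, a), p(b)), a))   [R2 at 1.1.1]
2. k(pair(pair(a, a), p(b)), k(pair(pair(a, a), p(b)), a))  →  k(pair(pair(a, a), p(b)), a)   [R2 at ε]
3. k(pair(pair(a, a), p(b)), a)  →  a   [R2 at ε]

a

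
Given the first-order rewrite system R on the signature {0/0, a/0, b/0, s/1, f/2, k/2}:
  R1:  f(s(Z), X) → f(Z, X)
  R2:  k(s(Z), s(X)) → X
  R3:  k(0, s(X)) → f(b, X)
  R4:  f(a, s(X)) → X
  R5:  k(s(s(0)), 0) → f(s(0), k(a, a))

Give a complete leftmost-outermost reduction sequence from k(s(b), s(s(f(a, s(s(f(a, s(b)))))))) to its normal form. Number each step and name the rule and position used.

s(s(b))

1. k(s(b), s(s(f(a, s(s(f(a, s(b))))))))  →  s(f(a, s(s(f(a, s(b))))))   [R2 at ε]
2. s(f(a, s(s(f(a, s(b))))))  →  s(s(f(a, s(b))))   [R4 at 1]
3. s(s(f(a, s(b))))  →  s(s(b))   [R4 at 1.1]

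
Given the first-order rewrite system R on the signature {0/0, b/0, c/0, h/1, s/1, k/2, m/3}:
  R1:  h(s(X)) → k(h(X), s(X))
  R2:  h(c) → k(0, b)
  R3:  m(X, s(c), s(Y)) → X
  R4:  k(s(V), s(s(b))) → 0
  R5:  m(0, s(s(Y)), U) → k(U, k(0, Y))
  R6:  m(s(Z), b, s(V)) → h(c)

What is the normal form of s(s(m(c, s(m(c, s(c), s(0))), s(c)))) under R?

s(s(c))

1. s(s(m(c, s(m(c, s(c), s(0))), s(c))))  →  s(s(m(c, s(c), s(c))))   [R3 at 1.1.2.1]
2. s(s(m(c, s(c), s(c))))  →  s(s(c))   [R3 at 1.1]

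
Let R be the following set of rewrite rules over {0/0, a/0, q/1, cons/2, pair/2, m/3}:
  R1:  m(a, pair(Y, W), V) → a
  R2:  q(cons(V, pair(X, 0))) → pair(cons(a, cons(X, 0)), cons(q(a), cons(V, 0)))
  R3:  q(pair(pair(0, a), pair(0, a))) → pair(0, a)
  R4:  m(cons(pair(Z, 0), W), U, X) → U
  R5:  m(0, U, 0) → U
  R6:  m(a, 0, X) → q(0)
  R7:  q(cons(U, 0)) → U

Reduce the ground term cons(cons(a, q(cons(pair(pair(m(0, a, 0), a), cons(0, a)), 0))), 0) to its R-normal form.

1. cons(cons(a, q(cons(pair(pair(m(0, a, 0), a), cons(0, a)), 0))), 0)  →  cons(cons(a, pair(pair(m(0, a, 0), a), cons(0, a))), 0)   [R7 at 1.2]
2. cons(cons(a, pair(pair(m(0, a, 0), a), cons(0, a))), 0)  →  cons(cons(a, pair(pair(a, a), cons(0, a))), 0)   [R5 at 1.2.1.1]

cons(cons(a, pair(pair(a, a), cons(0, a))), 0)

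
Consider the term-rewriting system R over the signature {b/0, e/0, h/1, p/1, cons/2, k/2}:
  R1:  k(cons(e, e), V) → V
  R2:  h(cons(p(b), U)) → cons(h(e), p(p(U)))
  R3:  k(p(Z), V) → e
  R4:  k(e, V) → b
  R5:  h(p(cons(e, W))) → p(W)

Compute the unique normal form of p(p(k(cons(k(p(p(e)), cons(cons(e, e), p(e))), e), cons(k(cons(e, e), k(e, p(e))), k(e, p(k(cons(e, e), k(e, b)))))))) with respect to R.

1. p(p(k(cons(k(p(p(e)), cons(cons(e, e), p(e))), e), cons(k(cons(e, e), k(e, p(e))), k(e, p(k(cons(e, e), k(e, b))))))))  →  p(p(k(cons(e, e), cons(k(cons(e, e), k(e, p(e))), k(e, p(k(cons(e, e), k(e, b))))))))   [R3 at 1.1.1.1]
2. p(p(k(cons(e, e), cons(k(cons(e, e), k(e, p(e))), k(e, p(k(cons(e, e), k(e, b))))))))  →  p(p(cons(k(cons(e, e), k(e, p(e))), k(e, p(k(cons(e, e), k(e, b)))))))   [R1 at 1.1]
3. p(p(cons(k(cons(e, e), k(e, p(e))), k(e, p(k(cons(e, e), k(e, b)))))))  →  p(p(cons(k(e, p(e)), k(e, p(k(cons(e, e), k(e, b)))))))   [R1 at 1.1.1]
4. p(p(cons(k(e, p(e)), k(e, p(k(cons(e, e), k(e, b)))))))  →  p(p(cons(b, k(e, p(k(cons(e, e), k(e, b)))))))   [R4 at 1.1.1]
5. p(p(cons(b, k(e, p(k(cons(e, e), k(e, b)))))))  →  p(p(cons(b, b)))   [R4 at 1.1.2]

p(p(cons(b, b)))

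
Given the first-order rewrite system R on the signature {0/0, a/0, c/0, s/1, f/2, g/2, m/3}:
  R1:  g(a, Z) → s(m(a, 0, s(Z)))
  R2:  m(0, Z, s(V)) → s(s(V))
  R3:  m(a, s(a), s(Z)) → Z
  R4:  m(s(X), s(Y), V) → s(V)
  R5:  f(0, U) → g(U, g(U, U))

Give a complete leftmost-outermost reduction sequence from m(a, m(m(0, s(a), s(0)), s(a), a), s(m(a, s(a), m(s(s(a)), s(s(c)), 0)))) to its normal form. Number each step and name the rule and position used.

0

1. m(a, m(m(0, s(a), s(0)), s(a), a), s(m(a, s(a), m(s(s(a)), s(s(c)), 0))))  →  m(a, m(s(s(0)), s(a), a), s(m(a, s(a), m(s(s(a)), s(s(c)), 0))))   [R2 at 2.1]
2. m(a, m(s(s(0)), s(a), a), s(m(a, s(a), m(s(s(a)), s(s(c)), 0))))  →  m(a, s(a), s(m(a, s(a), m(s(s(a)), s(s(c)), 0))))   [R4 at 2]
3. m(a, s(a), s(m(a, s(a), m(s(s(a)), s(s(c)), 0))))  →  m(a, s(a), m(s(s(a)), s(s(c)), 0))   [R3 at ε]
4. m(a, s(a), m(s(s(a)), s(s(c)), 0))  →  m(a, s(a), s(0))   [R4 at 3]
5. m(a, s(a), s(0))  →  0   [R3 at ε]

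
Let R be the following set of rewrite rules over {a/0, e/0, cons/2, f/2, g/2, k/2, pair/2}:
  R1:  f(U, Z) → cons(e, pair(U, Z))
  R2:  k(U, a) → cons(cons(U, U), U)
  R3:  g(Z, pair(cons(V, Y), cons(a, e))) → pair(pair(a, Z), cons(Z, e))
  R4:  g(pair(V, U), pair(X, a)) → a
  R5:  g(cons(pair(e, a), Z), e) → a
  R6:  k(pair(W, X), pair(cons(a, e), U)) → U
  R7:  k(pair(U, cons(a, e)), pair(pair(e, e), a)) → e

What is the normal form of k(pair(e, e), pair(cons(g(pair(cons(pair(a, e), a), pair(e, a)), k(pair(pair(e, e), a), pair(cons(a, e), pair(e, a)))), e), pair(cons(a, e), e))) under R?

pair(cons(a, e), e)

1. k(pair(e, e), pair(cons(g(pair(cons(pair(a, e), a), pair(e, a)), k(pair(pair(e, e), a), pair(cons(a, e), pair(e, a)))), e), pair(cons(a, e), e)))  →  k(pair(e, e), pair(cons(g(pair(cons(pair(a, e), a), pair(e, a)), pair(e, a)), e), pair(cons(a, e), e)))   [R6 at 2.1.1.2]
2. k(pair(e, e), pair(cons(g(pair(cons(pair(a, e), a), pair(e, a)), pair(e, a)), e), pair(cons(a, e), e)))  →  k(pair(e, e), pair(cons(a, e), pair(cons(a, e), e)))   [R4 at 2.1.1]
3. k(pair(e, e), pair(cons(a, e), pair(cons(a, e), e)))  →  pair(cons(a, e), e)   [R6 at ε]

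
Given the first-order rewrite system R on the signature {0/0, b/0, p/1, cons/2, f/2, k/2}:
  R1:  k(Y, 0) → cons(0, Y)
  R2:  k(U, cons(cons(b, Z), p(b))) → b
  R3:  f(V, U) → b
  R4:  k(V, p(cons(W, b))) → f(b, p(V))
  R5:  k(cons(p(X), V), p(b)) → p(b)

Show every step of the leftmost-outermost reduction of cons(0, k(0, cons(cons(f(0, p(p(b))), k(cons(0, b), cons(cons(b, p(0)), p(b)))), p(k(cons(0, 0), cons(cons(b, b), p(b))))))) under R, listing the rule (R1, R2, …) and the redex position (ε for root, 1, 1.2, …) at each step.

cons(0, b)

1. cons(0, k(0, cons(cons(f(0, p(p(b))), k(cons(0, b), cons(cons(b, p(0)), p(b)))), p(k(cons(0, 0), cons(cons(b, b), p(b)))))))  →  cons(0, k(0, cons(cons(b, k(cons(0, b), cons(cons(b, p(0)), p(b)))), p(k(cons(0, 0), cons(cons(b, b), p(b)))))))   [R3 at 2.2.1.1]
2. cons(0, k(0, cons(cons(b, k(cons(0, b), cons(cons(b, p(0)), p(b)))), p(k(cons(0, 0), cons(cons(b, b), p(b)))))))  →  cons(0, k(0, cons(cons(b, b), p(k(cons(0, 0), cons(cons(b, b), p(b)))))))   [R2 at 2.2.1.2]
3. cons(0, k(0, cons(cons(b, b), p(k(cons(0, 0), cons(cons(b, b), p(b)))))))  →  cons(0, k(0, cons(cons(b, b), p(b))))   [R2 at 2.2.2.1]
4. cons(0, k(0, cons(cons(b, b), p(b))))  →  cons(0, b)   [R2 at 2]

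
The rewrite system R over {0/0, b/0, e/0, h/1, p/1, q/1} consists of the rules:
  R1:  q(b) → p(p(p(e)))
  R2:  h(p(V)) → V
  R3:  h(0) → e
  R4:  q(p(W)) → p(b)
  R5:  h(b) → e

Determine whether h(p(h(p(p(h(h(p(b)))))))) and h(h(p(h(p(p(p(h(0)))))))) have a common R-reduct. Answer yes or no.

yes — NF(t₁) = p(e), NF(t₂) = p(e)

Reduce t₁ = h(p(h(p(p(h(h(p(b)))))))):
1. h(p(h(p(p(h(h(p(b))))))))  →  h(p(p(h(h(p(b))))))   [R2 at ε]
2. h(p(p(h(h(p(b))))))  →  p(h(h(p(b))))   [R2 at ε]
3. p(h(h(p(b))))  →  p(h(b))   [R2 at 1.1]
4. p(h(b))  →  p(e)   [R5 at 1]

Reduce t₂ = h(h(p(h(p(p(p(h(0)))))))):
1. h(h(p(h(p(p(p(h(0))))))))  →  h(h(p(p(p(h(0))))))   [R2 at 1]
2. h(h(p(p(p(h(0))))))  →  h(p(p(h(0))))   [R2 at 1]
3. h(p(p(h(0))))  →  p(h(0))   [R2 at ε]
4. p(h(0))  →  p(e)   [R3 at 1]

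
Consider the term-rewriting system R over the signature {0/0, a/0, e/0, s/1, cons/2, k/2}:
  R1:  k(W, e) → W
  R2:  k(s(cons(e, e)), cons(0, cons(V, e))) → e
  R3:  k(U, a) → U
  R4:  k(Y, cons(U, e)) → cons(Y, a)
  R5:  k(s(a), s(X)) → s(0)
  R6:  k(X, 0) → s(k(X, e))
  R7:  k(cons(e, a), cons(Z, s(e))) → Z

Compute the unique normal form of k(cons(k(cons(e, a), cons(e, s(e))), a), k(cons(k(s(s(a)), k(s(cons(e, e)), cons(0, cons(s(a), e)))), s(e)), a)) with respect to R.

1. k(cons(k(cons(e, a), cons(e, s(e))), a), k(cons(k(s(s(a)), k(s(cons(e, e)), cons(0, cons(s(a), e)))), s(e)), a))  →  k(cons(e, a), k(cons(k(s(s(a)), k(s(cons(e, e)), cons(0, cons(s(a), e)))), s(e)), a))   [R7 at 1.1]
2. k(cons(e, a), k(cons(k(s(s(a)), k(s(cons(e, e)), cons(0, cons(s(a), e)))), s(e)), a))  →  k(cons(e, a), cons(k(s(s(a)), k(s(cons(e, e)), cons(0, cons(s(a), e)))), s(e)))   [R3 at 2]
3. k(cons(e, a), cons(k(s(s(a)), k(s(cons(e, e)), cons(0, cons(s(a), e)))), s(e)))  →  k(s(s(a)), k(s(cons(e, e)), cons(0, cons(s(a), e))))   [R7 at ε]
4. k(s(s(a)), k(s(cons(e, e)), cons(0, cons(s(a), e))))  →  k(s(s(a)), e)   [R2 at 2]
5. k(s(s(a)), e)  →  s(s(a))   [R1 at ε]

s(s(a))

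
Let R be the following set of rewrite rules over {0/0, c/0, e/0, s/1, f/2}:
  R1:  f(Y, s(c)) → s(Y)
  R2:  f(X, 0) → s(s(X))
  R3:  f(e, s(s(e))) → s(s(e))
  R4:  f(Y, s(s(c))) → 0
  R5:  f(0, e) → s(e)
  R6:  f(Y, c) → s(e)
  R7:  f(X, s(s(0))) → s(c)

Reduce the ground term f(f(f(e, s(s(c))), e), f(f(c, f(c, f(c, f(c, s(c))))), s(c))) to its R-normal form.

1. f(f(f(e, s(s(c))), e), f(f(c, f(c, f(c, f(c, s(c))))), s(c)))  →  f(f(0, e), f(f(c, f(c, f(c, f(c, s(c))))), s(c)))   [R4 at 1.1]
2. f(f(0, e), f(f(c, f(c, f(c, f(c, s(c))))), s(c)))  →  f(s(e), f(f(c, f(c, f(c, f(c, s(c))))), s(c)))   [R5 at 1]
3. f(s(e), f(f(c, f(c, f(c, f(c, s(c))))), s(c)))  →  f(s(e), s(f(c, f(c, f(c, f(c, s(c)))))))   [R1 at 2]
4. f(s(e), s(f(c, f(c, f(c, f(c, s(c)))))))  →  f(s(e), s(f(c, f(c, f(c, s(c))))))   [R1 at 2.1.2.2.2]
5. f(s(e), s(f(c, f(c, f(c, s(c))))))  →  f(s(e), s(f(c, f(c, s(c)))))   [R1 at 2.1.2.2]
6. f(s(e), s(f(c, f(c, s(c)))))  →  f(s(e), s(f(c, s(c))))   [R1 at 2.1.2]
7. f(s(e), s(f(c, s(c))))  →  f(s(e), s(s(c)))   [R1 at 2.1]
8. f(s(e), s(s(c)))  →  0   [R4 at ε]

0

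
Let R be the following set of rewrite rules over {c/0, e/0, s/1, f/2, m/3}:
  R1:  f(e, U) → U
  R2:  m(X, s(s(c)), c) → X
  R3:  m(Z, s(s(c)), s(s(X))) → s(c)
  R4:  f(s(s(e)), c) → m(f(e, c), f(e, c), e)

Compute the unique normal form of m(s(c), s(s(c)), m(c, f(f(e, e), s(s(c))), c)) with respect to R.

1. m(s(c), s(s(c)), m(c, f(f(e, e), s(s(c))), c))  →  m(s(c), s(s(c)), m(c, f(e, s(s(c))), c))   [R1 at 3.2.1]
2. m(s(c), s(s(c)), m(c, f(e, s(s(c))), c))  →  m(s(c), s(s(c)), m(c, s(s(c)), c))   [R1 at 3.2]
3. m(s(c), s(s(c)), m(c, s(s(c)), c))  →  m(s(c), s(s(c)), c)   [R2 at 3]
4. m(s(c), s(s(c)), c)  →  s(c)   [R2 at ε]

s(c)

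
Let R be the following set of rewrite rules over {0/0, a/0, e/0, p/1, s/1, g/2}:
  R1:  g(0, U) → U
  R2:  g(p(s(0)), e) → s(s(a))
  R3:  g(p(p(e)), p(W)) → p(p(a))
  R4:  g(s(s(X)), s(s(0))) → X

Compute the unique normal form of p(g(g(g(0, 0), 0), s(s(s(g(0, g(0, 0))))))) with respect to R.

1. p(g(g(g(0, 0), 0), s(s(s(g(0, g(0, 0)))))))  →  p(g(g(0, 0), s(s(s(g(0, g(0, 0)))))))   [R1 at 1.1.1]
2. p(g(g(0, 0), s(s(s(g(0, g(0, 0)))))))  →  p(g(0, s(s(s(g(0, g(0, 0)))))))   [R1 at 1.1]
3. p(g(0, s(s(s(g(0, g(0, 0)))))))  →  p(s(s(s(g(0, g(0, 0))))))   [R1 at 1]
4. p(s(s(s(g(0, g(0, 0))))))  →  p(s(s(s(g(0, 0)))))   [R1 at 1.1.1.1]
5. p(s(s(s(g(0, 0)))))  →  p(s(s(s(0))))   [R1 at 1.1.1.1]

p(s(s(s(0))))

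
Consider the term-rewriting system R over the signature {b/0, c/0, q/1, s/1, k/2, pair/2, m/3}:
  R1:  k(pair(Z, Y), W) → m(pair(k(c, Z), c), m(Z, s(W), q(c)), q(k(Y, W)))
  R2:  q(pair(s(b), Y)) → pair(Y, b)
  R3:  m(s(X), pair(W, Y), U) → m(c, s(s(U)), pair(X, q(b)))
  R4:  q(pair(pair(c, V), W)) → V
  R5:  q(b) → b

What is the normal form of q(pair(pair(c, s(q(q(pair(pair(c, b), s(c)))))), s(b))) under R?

1. q(pair(pair(c, s(q(q(pair(pair(c, b), s(c)))))), s(b)))  →  s(q(q(pair(pair(c, b), s(c)))))   [R4 at ε]
2. s(q(q(pair(pair(c, b), s(c)))))  →  s(q(b))   [R4 at 1.1]
3. s(q(b))  →  s(b)   [R5 at 1]

s(b)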